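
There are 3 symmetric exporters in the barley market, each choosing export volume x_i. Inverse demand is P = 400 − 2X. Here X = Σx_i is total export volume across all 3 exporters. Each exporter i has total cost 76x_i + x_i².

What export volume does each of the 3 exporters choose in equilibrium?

A representative exporter's profit is π_i = x_i(400 − 2X) − 76x_i − x_i², with X = x_i + Σ_{j≠i} x_j.
First-order condition: 324 − 6x_i − 2Σ_{j≠i} x_j = 0.
With identical exporters, set every x_j = x: then 324 − 6x − 4x = 0, i.e. x = 324/10 = 32.4.

32.4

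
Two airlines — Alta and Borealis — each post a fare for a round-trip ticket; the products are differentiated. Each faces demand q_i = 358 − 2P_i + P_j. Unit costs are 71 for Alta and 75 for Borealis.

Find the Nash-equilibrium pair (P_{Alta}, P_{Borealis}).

Alta's profit: π = (P_{Alta} − 71)(358 − 2P_{Alta} + P_{Borealis}).
∂π/∂P_{Alta} = 500 − 4P_{Alta} + P_{Borealis} = 0 ⇒ P_{Alta} = 125 + 0.25P_{Borealis}.
Similarly P_{Borealis} = 127 + 0.25P_{Alta}.
Plugging P_{Borealis} into Alta's best response: P_{Alta} = 125 + 0.25(127 + 0.25P_{Alta}) ⇒ 0.9375P_{Alta} = 156.75, so P_{Alta} = 167.2.
Then P_{Borealis} = 127 + 0.25·167.2 = 168.8.

167.2, 168.8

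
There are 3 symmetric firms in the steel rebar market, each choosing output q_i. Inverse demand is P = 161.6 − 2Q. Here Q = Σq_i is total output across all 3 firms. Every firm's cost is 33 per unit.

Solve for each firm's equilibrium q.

16.075

A representative firm's profit is π_i = q_i(161.6 − 2Q) − 33q_i, with Q = q_i + Σ_{j≠i} q_j.
First-order condition: 128.6 − 4q_i − 2Σ_{j≠i} q_j = 0.
Imposing symmetry (q_j = q for all j) turns Σ_{j≠i} q_j into 2q, so 128.6 = 8q and q = 16.075.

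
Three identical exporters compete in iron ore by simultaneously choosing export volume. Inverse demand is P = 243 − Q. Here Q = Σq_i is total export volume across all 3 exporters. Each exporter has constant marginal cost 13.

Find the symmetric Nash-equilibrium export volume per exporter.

57.5

A representative exporter's profit is π_i = q_i(243 − Q) − 13q_i, with Q = q_i + Σ_{j≠i} q_j.
First-order condition: 230 − 2q_i − Σ_{j≠i} q_j = 0.
In a symmetric equilibrium every exporter chooses the same q, so Σ_{j≠i} q_j = 2q. The condition becomes 230 − 4q = 0, giving q = 230/4 = 57.5.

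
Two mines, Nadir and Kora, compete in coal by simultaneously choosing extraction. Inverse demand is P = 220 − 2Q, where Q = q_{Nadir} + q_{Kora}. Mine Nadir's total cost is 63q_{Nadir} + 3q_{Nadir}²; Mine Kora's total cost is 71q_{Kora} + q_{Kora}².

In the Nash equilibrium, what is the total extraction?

Mine Nadir's profit: π = q_{Nadir}(220 − 2(q_{Nadir} + q_{Kora})) − 63q_{Nadir} − 3q_{Nadir}².
∂π/∂q_{Nadir} = 157 − 10q_{Nadir} − 2q_{Kora} = 0, so q_{Nadir} = 15.7 − 0.2q_{Kora}.
For Kora: ∂π/∂q_{Kora} = 149 − 6q_{Kora} − 2q_{Nadir} = 0 ⇒ q_{Kora} = 149/6 − (1/3)q_{Nadir}.
Substituting the second reaction function into the first: q_{Nadir} = 15.7 − 0.2(149/6 − (1/3)q_{Nadir}), which gives (14/15)q_{Nadir} = 161/15 ⇒ q_{Nadir} = 11.5.
Then q_{Kora} = 149/6 − (1/3)·11.5 = 21.
Total extraction: 11.5 + 21 = 32.5.

32.5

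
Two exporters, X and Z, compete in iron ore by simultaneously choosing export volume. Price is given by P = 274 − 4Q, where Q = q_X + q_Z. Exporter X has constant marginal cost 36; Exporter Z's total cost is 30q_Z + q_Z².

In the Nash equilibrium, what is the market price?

Exporter X's profit: π = q_X(274 − 4(q_X + q_Z)) − 36q_X.
∂π/∂q_X = 238 − 8q_X − 4q_Z = 0, so q_X = 29.75 − 0.5q_Z.
For Z: ∂π/∂q_Z = 244 − 10q_Z − 4q_X = 0 ⇒ q_Z = 24.4 − 0.4q_X.
Plugging q_Z into X's best response: q_X = 29.75 − 0.5(24.4 − 0.4q_X) ⇒ 0.8q_X = 17.55, so q_X = 21.9375.
Then q_Z = 24.4 − 0.4·21.9375 = 15.625.
Equilibrium price: P = 274 − 4·37.5625 = 123.75.

123.75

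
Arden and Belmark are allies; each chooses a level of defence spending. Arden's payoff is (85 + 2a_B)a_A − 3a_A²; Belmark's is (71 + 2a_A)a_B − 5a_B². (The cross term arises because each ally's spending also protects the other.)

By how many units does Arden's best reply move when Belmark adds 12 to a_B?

Expanding Arden's payoff: 85a_A + 2a_Ba_A − 3a_A².
∂π/∂a_A = 85 + 2a_B − 6a_A = 0, so a_A = 85/6 + (1/3)a_B.
The reaction-function slope is 1/3, so a 12-unit rise in a_B moves a_A by 1/3 × 12 = 4. Arden's best response rises — the actions are strategic complements.

4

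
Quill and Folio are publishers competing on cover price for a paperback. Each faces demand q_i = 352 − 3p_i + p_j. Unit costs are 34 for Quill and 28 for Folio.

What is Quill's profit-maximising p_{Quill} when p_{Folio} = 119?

Quill's profit: π = (p_{Quill} − 34)(352 − 3p_{Quill} + p_{Folio}).
∂π/∂p_{Quill} = 454 − 6p_{Quill} + p_{Folio} = 0 ⇒ p_{Quill} = 227/3 + (1/6)p_{Folio}.
At p_{Folio} = 119: p_{Quill} = 227/3 + (1/6)·119 = 95.5.

95.5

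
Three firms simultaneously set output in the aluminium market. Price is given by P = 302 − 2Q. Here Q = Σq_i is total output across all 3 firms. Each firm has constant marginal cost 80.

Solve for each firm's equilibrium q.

27.75

A representative firm's profit is π_i = q_i(302 − 2Q) − 80q_i, with Q = q_i + Σ_{j≠i} q_j.
First-order condition: 222 − 4q_i − 2Σ_{j≠i} q_j = 0.
In a symmetric equilibrium every firm chooses the same q, so Σ_{j≠i} q_j = 2q. The condition becomes 222 − 8q = 0, giving q = 222/8 = 27.75.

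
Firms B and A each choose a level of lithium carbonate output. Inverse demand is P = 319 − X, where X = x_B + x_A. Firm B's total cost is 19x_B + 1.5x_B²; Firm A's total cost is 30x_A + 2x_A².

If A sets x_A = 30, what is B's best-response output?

Firm B's profit: π = x_B(319 − (x_B + x_A)) − 19x_B − 1.5x_B².
∂π/∂x_B = 300 − 5x_B − x_A = 0, so x_B = 60 − 0.2x_A.
At x_A = 30: x_B = 60 − 0.2·30 = 54.

54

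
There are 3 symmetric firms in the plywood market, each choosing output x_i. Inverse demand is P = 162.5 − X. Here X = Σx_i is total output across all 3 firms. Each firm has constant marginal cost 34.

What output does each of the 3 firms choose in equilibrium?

32.125

A representative firm's profit is π_i = x_i(162.5 − X) − 34x_i, with X = x_i + Σ_{j≠i} x_j.
First-order condition: 128.5 − 2x_i − Σ_{j≠i} x_j = 0.
Imposing symmetry (x_j = x for all j) turns Σ_{j≠i} x_j into 2x, so 128.5 = 4x and x = 32.125.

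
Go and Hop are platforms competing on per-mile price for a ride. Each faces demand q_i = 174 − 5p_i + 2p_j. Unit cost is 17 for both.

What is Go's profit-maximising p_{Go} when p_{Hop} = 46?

Go's profit: π = (p_{Go} − 17)(174 − 5p_{Go} + 2p_{Hop}).
∂π/∂p_{Go} = 259 − 10p_{Go} + 2p_{Hop} = 0 ⇒ p_{Go} = 25.9 + 0.2p_{Hop}.
At p_{Hop} = 46: p_{Go} = 25.9 + 0.2·46 = 35.1.

35.1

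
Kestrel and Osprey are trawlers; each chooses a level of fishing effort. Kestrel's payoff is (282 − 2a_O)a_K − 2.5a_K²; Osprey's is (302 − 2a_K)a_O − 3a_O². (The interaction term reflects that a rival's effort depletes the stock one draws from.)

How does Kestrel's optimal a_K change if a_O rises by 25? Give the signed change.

-10

Expanding Kestrel's payoff: 282a_K − 2a_Oa_K − 2.5a_K².
∂π/∂a_K = 282 − 2a_O − 5a_K = 0, so a_K = 56.4 − 0.4a_O.
The reaction-function slope is −0.4, so a 25-unit rise in a_O moves a_K by −0.4 × 25 = −10. Kestrel's best response falls — the actions are strategic substitutes.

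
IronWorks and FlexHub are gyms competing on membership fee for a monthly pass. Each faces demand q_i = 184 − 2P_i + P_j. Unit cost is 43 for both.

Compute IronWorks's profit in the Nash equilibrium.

4418

IronWorks's profit: π = (P_{IronWorks} − 43)(184 − 2P_{IronWorks} + P_{FlexHub}).
∂π/∂P_{IronWorks} = 270 − 4P_{IronWorks} + P_{FlexHub} = 0 ⇒ P_{IronWorks} = 67.5 + 0.25P_{FlexHub}.
The game is symmetric, so in equilibrium P_{FlexHub} = P_{IronWorks}: the reaction function gives 0.75P_{IronWorks} = 67.5, hence P_{IronWorks} = 90.
q_{IronWorks} = 184 − 2·90 + 90 = 94.
Profit = (90 − 43)·94 = 4418.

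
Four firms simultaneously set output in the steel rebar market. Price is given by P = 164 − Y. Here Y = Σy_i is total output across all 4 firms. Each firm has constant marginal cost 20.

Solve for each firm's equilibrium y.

28.8

A representative firm's profit is π_i = y_i(164 − Y) − 20y_i, with Y = y_i + Σ_{j≠i} y_j.
First-order condition: 144 − 2y_i − Σ_{j≠i} y_j = 0.
Imposing symmetry (y_j = y for all j) turns Σ_{j≠i} y_j into 3y, so 144 = 5y and y = 28.8.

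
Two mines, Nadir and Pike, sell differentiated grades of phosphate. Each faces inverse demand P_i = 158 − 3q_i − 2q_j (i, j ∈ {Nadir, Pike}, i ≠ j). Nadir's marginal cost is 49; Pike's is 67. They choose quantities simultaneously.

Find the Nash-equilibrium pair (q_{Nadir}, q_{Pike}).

14.75, 10.25

Mine Nadir's profit: π = q_{Nadir}(158 − 3q_{Nadir} − 2q_{Pike}) − 49q_{Nadir}.
∂π/∂q_{Nadir} = 109 − 6q_{Nadir} − 2q_{Pike} = 0 ⇒ q_{Nadir} = 109/6 − (1/3)q_{Pike}.
Similarly q_{Pike} = 91/6 − (1/3)q_{Nadir}.
Plugging q_{Pike} into Nadir's best response: q_{Nadir} = 109/6 − (1/3)(91/6 − (1/3)q_{Nadir}) ⇒ (8/9)q_{Nadir} = 118/9, so q_{Nadir} = 14.75.
Then q_{Pike} = 91/6 − (1/3)·14.75 = 10.25.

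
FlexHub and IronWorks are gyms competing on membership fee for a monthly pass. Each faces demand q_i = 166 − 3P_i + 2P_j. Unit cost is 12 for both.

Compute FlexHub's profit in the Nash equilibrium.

FlexHub's profit: π = (P_{FlexHub} − 12)(166 − 3P_{FlexHub} + 2P_{IronWorks}).
∂π/∂P_{FlexHub} = 202 − 6P_{FlexHub} + 2P_{IronWorks} = 0 ⇒ P_{FlexHub} = 101/3 + (1/3)P_{IronWorks}.
The game is symmetric, so in equilibrium P_{IronWorks} = P_{FlexHub}: the reaction function gives (2/3)P_{FlexHub} = 101/3, hence P_{FlexHub} = 50.5.
q_{FlexHub} = 166 − 3·50.5 + 2·50.5 = 115.5.
Profit = (50.5 − 12)·115.5 = 4446.75.

4446.75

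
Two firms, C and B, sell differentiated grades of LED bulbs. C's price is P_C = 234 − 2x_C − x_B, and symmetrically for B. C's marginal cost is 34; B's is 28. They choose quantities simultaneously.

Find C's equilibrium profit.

3136.32

Firm C's profit: π = x_C(234 − 2x_C − x_B) − 34x_C.
∂π/∂x_C = 200 − 4x_C − x_B = 0 ⇒ x_C = 50 − 0.25x_B.
Similarly x_B = 51.5 − 0.25x_C.
Plugging x_B into C's best response: x_C = 50 − 0.25(51.5 − 0.25x_C) ⇒ 0.9375x_C = 37.125, so x_C = 39.6.
Then x_B = 51.5 − 0.25·39.6 = 41.6.
P_C = 234 − 2·39.6 − 41.6 = 113.2.
Profit = (113.2 − 34)·39.6 = 3136.32.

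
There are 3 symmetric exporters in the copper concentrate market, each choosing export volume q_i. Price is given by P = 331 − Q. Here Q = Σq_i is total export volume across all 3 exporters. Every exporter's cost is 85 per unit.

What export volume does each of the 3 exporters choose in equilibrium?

61.5

A representative exporter's profit is π_i = q_i(331 − Q) − 85q_i, with Q = q_i + Σ_{j≠i} q_j.
First-order condition: 246 − 2q_i − Σ_{j≠i} q_j = 0.
Imposing symmetry (q_j = q for all j) turns Σ_{j≠i} q_j into 2q, so 246 = 4q and q = 61.5.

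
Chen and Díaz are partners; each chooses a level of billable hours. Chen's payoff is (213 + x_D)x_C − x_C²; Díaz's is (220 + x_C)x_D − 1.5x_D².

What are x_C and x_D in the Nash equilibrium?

171.8, 130.6

Expanding Chen's payoff: 213x_C + x_Dx_C − x_C².
∂π/∂x_C = 213 + x_D − 2x_C = 0, so x_C = 106.5 + 0.5x_D.
Likewise for Díaz: x_D = 220/3 + (1/3)x_C.
Substituting the second reaction function into the first: x_C = 106.5 + 0.5(220/3 + (1/3)x_C), which gives (5/6)x_C = 859/6 ⇒ x_C = 171.8.
Then x_D = 220/3 + (1/3)·171.8 = 130.6.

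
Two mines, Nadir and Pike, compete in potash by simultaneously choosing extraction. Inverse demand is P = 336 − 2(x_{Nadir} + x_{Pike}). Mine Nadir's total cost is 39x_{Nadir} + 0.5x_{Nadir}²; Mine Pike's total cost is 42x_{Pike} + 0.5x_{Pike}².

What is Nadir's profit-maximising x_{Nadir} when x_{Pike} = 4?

Mine Nadir's profit: π = x_{Nadir}(336 − 2(x_{Nadir} + x_{Pike})) − 39x_{Nadir} − 0.5x_{Nadir}².
∂π/∂x_{Nadir} = 297 − 5x_{Nadir} − 2x_{Pike} = 0, so x_{Nadir} = 59.4 − 0.4x_{Pike}.
At x_{Pike} = 4: x_{Nadir} = 59.4 − 0.4·4 = 57.8.

57.8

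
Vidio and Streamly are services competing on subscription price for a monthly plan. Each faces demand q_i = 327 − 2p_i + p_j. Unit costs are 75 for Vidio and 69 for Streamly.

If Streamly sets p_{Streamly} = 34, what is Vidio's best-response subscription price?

127.75

Vidio's profit: π = (p_{Vidio} − 75)(327 − 2p_{Vidio} + p_{Streamly}).
∂π/∂p_{Vidio} = 477 − 4p_{Vidio} + p_{Streamly} = 0 ⇒ p_{Vidio} = 119.25 + 0.25p_{Streamly}.
At p_{Streamly} = 34: p_{Vidio} = 119.25 + 0.25·34 = 127.75.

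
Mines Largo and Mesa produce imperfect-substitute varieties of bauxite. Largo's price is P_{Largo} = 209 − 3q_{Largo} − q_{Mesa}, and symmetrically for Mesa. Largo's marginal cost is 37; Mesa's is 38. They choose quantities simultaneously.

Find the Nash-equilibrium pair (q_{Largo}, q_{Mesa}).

Mine Largo's profit: π = q_{Largo}(209 − 3q_{Largo} − q_{Mesa}) − 37q_{Largo}.
∂π/∂q_{Largo} = 172 − 6q_{Largo} − q_{Mesa} = 0 ⇒ q_{Largo} = 86/3 − (1/6)q_{Mesa}.
Similarly q_{Mesa} = 28.5 − (1/6)q_{Largo}.
Solving the two reaction functions simultaneously: (1 − (−1/6)(−1/6))q_{Largo} = 86/3 − (1/6)·28.5, so (35/36)q_{Largo} = 287/12 and q_{Largo} = 24.6.
Then q_{Mesa} = 28.5 − (1/6)·24.6 = 24.4.

24.6, 24.4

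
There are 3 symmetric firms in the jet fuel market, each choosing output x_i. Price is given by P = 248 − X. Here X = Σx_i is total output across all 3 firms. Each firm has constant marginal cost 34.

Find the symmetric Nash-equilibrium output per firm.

53.5

A representative firm's profit is π_i = x_i(248 − X) − 34x_i, with X = x_i + Σ_{j≠i} x_j.
First-order condition: 214 − 2x_i − Σ_{j≠i} x_j = 0.
With identical firms, set every x_j = x: then 214 − 2x − 2x = 0, i.e. x = 214/4 = 53.5.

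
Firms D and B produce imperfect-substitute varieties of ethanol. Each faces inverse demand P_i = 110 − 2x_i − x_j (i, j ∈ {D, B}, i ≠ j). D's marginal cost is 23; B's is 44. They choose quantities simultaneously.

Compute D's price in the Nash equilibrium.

Firm D's profit: π = x_D(110 − 2x_D − x_B) − 23x_D.
∂π/∂x_D = 87 − 4x_D − x_B = 0 ⇒ x_D = 21.75 − 0.25x_B.
Similarly x_B = 16.5 − 0.25x_D.
Solving the two reaction functions simultaneously: (1 − (−0.25)(−0.25))x_D = 21.75 − 0.25·16.5, so 0.9375x_D = 17.625 and x_D = 18.8.
Then x_B = 16.5 − 0.25·18.8 = 11.8.
P_D = 110 − 2·18.8 − 11.8 = 60.6.

60.6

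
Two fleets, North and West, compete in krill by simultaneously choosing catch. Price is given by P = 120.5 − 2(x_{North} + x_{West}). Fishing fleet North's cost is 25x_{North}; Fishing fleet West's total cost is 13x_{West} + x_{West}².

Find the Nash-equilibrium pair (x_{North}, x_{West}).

17.9, 11.95

Fishing fleet North's profit: π = x_{North}(120.5 − 2(x_{North} + x_{West})) − 25x_{North}.
∂π/∂x_{North} = 95.5 − 4x_{North} − 2x_{West} = 0, so x_{North} = 23.875 − 0.5x_{West}.
For West: ∂π/∂x_{West} = 107.5 − 6x_{West} − 2x_{North} = 0 ⇒ x_{West} = 215/12 − (1/3)x_{North}.
Solving the two reaction functions simultaneously: (1 − (−0.5)(−1/3))x_{North} = 23.875 − 0.5·(215/12), so (5/6)x_{North} = 179/12 and x_{North} = 17.9.
Then x_{West} = 215/12 − (1/3)·17.9 = 11.95.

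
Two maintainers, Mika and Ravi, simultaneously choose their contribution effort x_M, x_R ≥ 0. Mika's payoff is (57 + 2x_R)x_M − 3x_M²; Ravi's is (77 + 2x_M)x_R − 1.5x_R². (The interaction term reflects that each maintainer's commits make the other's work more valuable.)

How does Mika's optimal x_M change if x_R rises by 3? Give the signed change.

Expanding Mika's payoff: 57x_M + 2x_Rx_M − 3x_M².
∂π/∂x_M = 57 + 2x_R − 6x_M = 0, so x_M = 9.5 + (1/3)x_R.
The reaction-function slope is 1/3, so a 3-unit rise in x_R moves x_M by 1/3 × 3 = 1. Mika's best response rises — the actions are strategic complements.

1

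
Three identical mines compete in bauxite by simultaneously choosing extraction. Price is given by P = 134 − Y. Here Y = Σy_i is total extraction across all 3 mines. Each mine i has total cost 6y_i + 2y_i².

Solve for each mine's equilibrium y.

16

A representative mine's profit is π_i = y_i(134 − Y) − 6y_i − 2y_i², with Y = y_i + Σ_{j≠i} y_j.
First-order condition: 128 − 6y_i − Σ_{j≠i} y_j = 0.
In a symmetric equilibrium every mine chooses the same y, so Σ_{j≠i} y_j = 2y. The condition becomes 128 − 8y = 0, giving y = 128/8 = 16.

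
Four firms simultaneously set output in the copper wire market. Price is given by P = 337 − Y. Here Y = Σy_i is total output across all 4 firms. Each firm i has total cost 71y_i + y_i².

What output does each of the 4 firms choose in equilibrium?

38

A representative firm's profit is π_i = y_i(337 − Y) − 71y_i − y_i², with Y = y_i + Σ_{j≠i} y_j.
First-order condition: 266 − 4y_i − Σ_{j≠i} y_j = 0.
In a symmetric equilibrium every firm chooses the same y, so Σ_{j≠i} y_j = 3y. The condition becomes 266 − 7y = 0, giving y = 266/7 = 38.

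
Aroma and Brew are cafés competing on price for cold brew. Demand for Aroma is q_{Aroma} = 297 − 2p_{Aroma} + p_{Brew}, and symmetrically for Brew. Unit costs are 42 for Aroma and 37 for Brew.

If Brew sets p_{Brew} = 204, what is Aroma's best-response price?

Aroma's profit: π = (p_{Aroma} − 42)(297 − 2p_{Aroma} + p_{Brew}).
∂π/∂p_{Aroma} = 381 − 4p_{Aroma} + p_{Brew} = 0 ⇒ p_{Aroma} = 95.25 + 0.25p_{Brew}.
At p_{Brew} = 204: p_{Aroma} = 95.25 + 0.25·204 = 146.25.

146.25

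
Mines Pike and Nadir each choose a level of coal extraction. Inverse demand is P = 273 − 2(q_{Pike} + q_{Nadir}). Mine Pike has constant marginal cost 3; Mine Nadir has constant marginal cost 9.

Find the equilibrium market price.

Mine Pike's profit: π = q_{Pike}(273 − 2(q_{Pike} + q_{Nadir})) − 3q_{Pike}.
∂π/∂q_{Pike} = 270 − 4q_{Pike} − 2q_{Nadir} = 0, so q_{Pike} = 67.5 − 0.5q_{Nadir}.
By the same steps for Nadir: q_{Nadir} = 66 − 0.5q_{Pike}.
Plugging q_{Nadir} into Pike's best response: q_{Pike} = 67.5 − 0.5(66 − 0.5q_{Pike}) ⇒ 0.75q_{Pike} = 34.5, so q_{Pike} = 46.
Then q_{Nadir} = 66 − 0.5·46 = 43.
Equilibrium price: P = 273 − 2·89 = 95.

95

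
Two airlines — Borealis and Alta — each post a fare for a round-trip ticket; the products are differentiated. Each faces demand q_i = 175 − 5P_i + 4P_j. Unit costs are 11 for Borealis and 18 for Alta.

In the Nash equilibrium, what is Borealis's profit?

Borealis's profit: π = (P_{Borealis} − 11)(175 − 5P_{Borealis} + 4P_{Alta}).
∂π/∂P_{Borealis} = 230 − 10P_{Borealis} + 4P_{Alta} = 0 ⇒ P_{Borealis} = 23 + 0.4P_{Alta}.
Similarly P_{Alta} = 26.5 + 0.4P_{Borealis}.
Substituting the second reaction function into the first: P_{Borealis} = 23 + 0.4(26.5 + 0.4P_{Borealis}), which gives 0.84P_{Borealis} = 33.6 ⇒ P_{Borealis} = 40.
Then P_{Alta} = 26.5 + 0.4·40 = 42.5.
q_{Borealis} = 175 − 5·40 + 4·42.5 = 145.
Profit = (40 − 11)·145 = 4205.

4205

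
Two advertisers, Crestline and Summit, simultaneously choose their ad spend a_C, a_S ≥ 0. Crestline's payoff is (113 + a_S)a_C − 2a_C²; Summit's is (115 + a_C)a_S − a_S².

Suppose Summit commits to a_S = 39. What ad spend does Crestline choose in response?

38

Expanding Crestline's payoff: 113a_C + a_Sa_C − 2a_C².
∂π/∂a_C = 113 + a_S − 4a_C = 0, so a_C = 28.25 + 0.25a_S.
At a_S = 39: a_C = 28.25 + 0.25·39 = 38.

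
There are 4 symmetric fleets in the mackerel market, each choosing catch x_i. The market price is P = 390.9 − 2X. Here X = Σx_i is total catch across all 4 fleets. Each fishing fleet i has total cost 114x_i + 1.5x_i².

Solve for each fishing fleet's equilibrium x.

21.3

A representative fishing fleet's profit is π_i = x_i(390.9 − 2X) − 114x_i − 1.5x_i², with X = x_i + Σ_{j≠i} x_j.
First-order condition: 276.9 − 7x_i − 2Σ_{j≠i} x_j = 0.
In a symmetric equilibrium every fishing fleet chooses the same x, so Σ_{j≠i} x_j = 3x. The condition becomes 276.9 − 13x = 0, giving x = 276.9/13 = 21.3.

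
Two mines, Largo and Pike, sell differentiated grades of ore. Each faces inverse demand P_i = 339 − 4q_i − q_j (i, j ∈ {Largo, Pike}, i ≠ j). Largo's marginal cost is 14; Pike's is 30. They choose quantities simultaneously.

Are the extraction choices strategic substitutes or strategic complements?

strategic substitutes

Mine Largo's profit: π = q_{Largo}(339 − 4q_{Largo} − q_{Pike}) − 14q_{Largo}.
∂π/∂q_{Largo} = 325 − 8q_{Largo} − q_{Pike} = 0 ⇒ q_{Largo} = 40.625 − 0.125q_{Pike}.
The best-response slope dq_{Largo}/dq_{Pike} = −0.125 < 0: the reaction function is downward-sloping, so the choices are strategic substitutes.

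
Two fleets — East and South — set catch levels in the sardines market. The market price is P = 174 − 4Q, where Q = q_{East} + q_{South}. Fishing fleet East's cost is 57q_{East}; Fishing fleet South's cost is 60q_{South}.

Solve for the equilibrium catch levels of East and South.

Fishing fleet East's profit: π = q_{East}(174 − 4(q_{East} + q_{South})) − 57q_{East}.
∂π/∂q_{East} = 117 − 8q_{East} − 4q_{South} = 0, so q_{East} = 14.625 − 0.5q_{South}.
By the same steps for South: q_{South} = 14.25 − 0.5q_{East}.
Solving the two reaction functions simultaneously: (1 − (−0.5)(−0.5))q_{East} = 14.625 − 0.5·14.25, so 0.75q_{East} = 7.5 and q_{East} = 10.
Then q_{South} = 14.25 − 0.5·10 = 9.25.

10, 9.25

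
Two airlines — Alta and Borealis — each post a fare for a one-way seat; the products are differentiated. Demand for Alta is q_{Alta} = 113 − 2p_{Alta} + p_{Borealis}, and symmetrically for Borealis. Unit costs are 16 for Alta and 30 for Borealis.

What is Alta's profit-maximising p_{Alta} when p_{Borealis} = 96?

60.25

Alta's profit: π = (p_{Alta} − 16)(113 − 2p_{Alta} + p_{Borealis}).
∂π/∂p_{Alta} = 145 − 4p_{Alta} + p_{Borealis} = 0 ⇒ p_{Alta} = 36.25 + 0.25p_{Borealis}.
At p_{Borealis} = 96: p_{Alta} = 36.25 + 0.25·96 = 60.25.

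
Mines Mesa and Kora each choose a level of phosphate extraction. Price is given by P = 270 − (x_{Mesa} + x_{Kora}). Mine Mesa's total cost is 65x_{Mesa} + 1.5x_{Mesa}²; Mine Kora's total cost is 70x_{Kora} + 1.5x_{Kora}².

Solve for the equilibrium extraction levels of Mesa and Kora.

34.375, 33.125

Mine Mesa's profit: π = x_{Mesa}(270 − (x_{Mesa} + x_{Kora})) − 65x_{Mesa} − 1.5x_{Mesa}².
∂π/∂x_{Mesa} = 205 − 5x_{Mesa} − x_{Kora} = 0, so x_{Mesa} = 41 − 0.2x_{Kora}.
By the same steps for Kora: x_{Kora} = 40 − 0.2x_{Mesa}.
Solving the two reaction functions simultaneously: (1 − (−0.2)(−0.2))x_{Mesa} = 41 − 0.2·40, so 0.96x_{Mesa} = 33 and x_{Mesa} = 34.375.
Then x_{Kora} = 40 − 0.2·34.375 = 33.125.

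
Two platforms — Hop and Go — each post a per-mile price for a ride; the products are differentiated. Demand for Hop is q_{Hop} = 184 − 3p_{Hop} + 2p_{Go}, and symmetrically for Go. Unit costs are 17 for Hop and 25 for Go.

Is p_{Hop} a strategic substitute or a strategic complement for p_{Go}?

Hop's profit: π = (p_{Hop} − 17)(184 − 3p_{Hop} + 2p_{Go}).
∂π/∂p_{Hop} = 235 − 6p_{Hop} + 2p_{Go} = 0 ⇒ p_{Hop} = 235/6 + (1/3)p_{Go}.
The best-response slope dp_{Hop}/dp_{Go} = 1/3 > 0: the reaction function is upward-sloping, so the choices are strategic complements.

strategic complements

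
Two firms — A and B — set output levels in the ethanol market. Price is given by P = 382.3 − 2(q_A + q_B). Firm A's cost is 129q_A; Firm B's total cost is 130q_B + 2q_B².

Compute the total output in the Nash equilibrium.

72.3

Firm A's profit: π = q_A(382.3 − 2(q_A + q_B)) − 129q_A.
∂π/∂q_A = 253.3 − 4q_A − 2q_B = 0, so q_A = 63.325 − 0.5q_B.
For B: ∂π/∂q_B = 252.3 − 8q_B − 2q_A = 0 ⇒ q_B = 31.5375 − 0.25q_A.
Plugging q_B into A's best response: q_A = 63.325 − 0.5(31.5375 − 0.25q_A) ⇒ 0.875q_A = 7609/160, so q_A = 54.35.
Then q_B = 31.5375 − 0.25·54.35 = 17.95.
Total output: 54.35 + 17.95 = 72.3.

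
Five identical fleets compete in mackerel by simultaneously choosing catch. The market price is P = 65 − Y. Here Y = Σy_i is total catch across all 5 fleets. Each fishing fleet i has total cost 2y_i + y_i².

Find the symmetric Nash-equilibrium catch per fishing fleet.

A representative fishing fleet's profit is π_i = y_i(65 − Y) − 2y_i − y_i², with Y = y_i + Σ_{j≠i} y_j.
First-order condition: 63 − 4y_i − Σ_{j≠i} y_j = 0.
In a symmetric equilibrium every fishing fleet chooses the same y, so Σ_{j≠i} y_j = 4y. The condition becomes 63 − 8y = 0, giving y = 63/8 = 7.875.

7.875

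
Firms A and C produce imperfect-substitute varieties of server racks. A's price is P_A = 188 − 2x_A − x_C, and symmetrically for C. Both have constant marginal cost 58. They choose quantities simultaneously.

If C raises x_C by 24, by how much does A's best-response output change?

-6

Firm A's profit: π = x_A(188 − 2x_A − x_C) − 58x_A.
∂π/∂x_A = 130 − 4x_A − x_C = 0 ⇒ x_A = 32.5 − 0.25x_C.
The reaction-function slope is −0.25, so a 24-unit rise in x_C moves x_A by −0.25 × 24 = −6. A's best response falls — the actions are strategic substitutes.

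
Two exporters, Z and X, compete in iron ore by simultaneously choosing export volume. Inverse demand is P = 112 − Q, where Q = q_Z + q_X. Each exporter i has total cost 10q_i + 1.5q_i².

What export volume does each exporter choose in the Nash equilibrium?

17

Exporter Z's profit: π = q_Z(112 − (q_Z + q_X)) − 10q_Z − 1.5q_Z².
∂π/∂q_Z = 102 − 5q_Z − q_X = 0, so q_Z = 20.4 − 0.2q_X.
By symmetry q_X = q_Z; substituting into the reaction function, 1.2q_Z = 20.4 and q_Z = 17.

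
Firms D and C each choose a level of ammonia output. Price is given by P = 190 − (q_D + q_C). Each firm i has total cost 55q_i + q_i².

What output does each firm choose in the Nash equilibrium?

Firm D's profit: π = q_D(190 − (q_D + q_C)) − 55q_D − q_D².
∂π/∂q_D = 135 − 4q_D − q_C = 0, so q_D = 33.75 − 0.25q_C.
The game is symmetric, so in equilibrium q_C = q_D: the reaction function gives 1.25q_D = 33.75, hence q_D = 27.

27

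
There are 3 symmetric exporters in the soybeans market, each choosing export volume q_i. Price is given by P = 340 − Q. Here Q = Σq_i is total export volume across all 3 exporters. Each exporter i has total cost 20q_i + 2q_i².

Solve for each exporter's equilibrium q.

40

A representative exporter's profit is π_i = q_i(340 − Q) − 20q_i − 2q_i², with Q = q_i + Σ_{j≠i} q_j.
First-order condition: 320 − 6q_i − Σ_{j≠i} q_j = 0.
In a symmetric equilibrium every exporter chooses the same q, so Σ_{j≠i} q_j = 2q. The condition becomes 320 − 8q = 0, giving q = 320/8 = 40.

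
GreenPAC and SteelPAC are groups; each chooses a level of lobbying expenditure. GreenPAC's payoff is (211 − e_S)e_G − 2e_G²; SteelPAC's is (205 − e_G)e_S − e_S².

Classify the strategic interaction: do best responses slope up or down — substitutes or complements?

strategic substitutes

Expanding GreenPAC's payoff: 211e_G − e_Se_G − 2e_G².
∂π/∂e_G = 211 − e_S − 4e_G = 0, so e_G = 52.75 − 0.25e_S.
The best-response slope de_G/de_S = −0.25 < 0: the reaction function is downward-sloping, so the choices are strategic substitutes.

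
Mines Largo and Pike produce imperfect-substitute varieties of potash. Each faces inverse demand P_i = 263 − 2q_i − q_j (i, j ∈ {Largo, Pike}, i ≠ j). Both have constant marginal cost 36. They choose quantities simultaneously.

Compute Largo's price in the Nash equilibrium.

126.8

Mine Largo's profit: π = q_{Largo}(263 − 2q_{Largo} − q_{Pike}) − 36q_{Largo}.
∂π/∂q_{Largo} = 227 − 4q_{Largo} − q_{Pike} = 0 ⇒ q_{Largo} = 56.75 − 0.25q_{Pike}.
The game is symmetric, so in equilibrium q_{Pike} = q_{Largo}: the reaction function gives 1.25q_{Largo} = 56.75, hence q_{Largo} = 45.4.
P_{Largo} = 263 − 2·45.4 − 45.4 = 126.8.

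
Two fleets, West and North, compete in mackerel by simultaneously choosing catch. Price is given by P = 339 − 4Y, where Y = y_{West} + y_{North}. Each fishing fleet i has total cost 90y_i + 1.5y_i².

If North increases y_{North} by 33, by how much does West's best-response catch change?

Fishing fleet West's profit: π = y_{West}(339 − 4(y_{West} + y_{North})) − 90y_{West} − 1.5y_{West}².
∂π/∂y_{West} = 249 − 11y_{West} − 4y_{North} = 0, so y_{West} = 249/11 − (4/11)y_{North}.
The reaction-function slope is −4/11, so a 33-unit rise in y_{North} moves y_{West} by −4/11 × 33 = −12. West's best response falls — the actions are strategic substitutes.

-12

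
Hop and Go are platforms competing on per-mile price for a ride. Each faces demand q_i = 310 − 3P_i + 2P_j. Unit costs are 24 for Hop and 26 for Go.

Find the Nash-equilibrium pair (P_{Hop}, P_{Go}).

95.875, 96.625

Hop's profit: π = (P_{Hop} − 24)(310 − 3P_{Hop} + 2P_{Go}).
∂π/∂P_{Hop} = 382 − 6P_{Hop} + 2P_{Go} = 0 ⇒ P_{Hop} = 191/3 + (1/3)P_{Go}.
Similarly P_{Go} = 194/3 + (1/3)P_{Hop}.
Solving the two reaction functions simultaneously: (1 − (1/3)(1/3))P_{Hop} = 191/3 + (1/3)·(194/3), so (8/9)P_{Hop} = 767/9 and P_{Hop} = 95.875.
Then P_{Go} = 194/3 + (1/3)·95.875 = 96.625.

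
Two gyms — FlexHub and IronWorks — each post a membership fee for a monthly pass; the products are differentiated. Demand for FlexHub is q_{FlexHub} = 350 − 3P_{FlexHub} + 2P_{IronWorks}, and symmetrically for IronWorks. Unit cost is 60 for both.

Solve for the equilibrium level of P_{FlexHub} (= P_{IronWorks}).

FlexHub's profit: π = (P_{FlexHub} − 60)(350 − 3P_{FlexHub} + 2P_{IronWorks}).
∂π/∂P_{FlexHub} = 530 − 6P_{FlexHub} + 2P_{IronWorks} = 0 ⇒ P_{FlexHub} = 265/3 + (1/3)P_{IronWorks}.
Setting P_{FlexHub} = P_{IronWorks} in the reaction function: P_{FlexHub} = 265/3 + (1/3)P_{FlexHub}, so P_{FlexHub} = (265/3) / (2/3) = 132.5.

132.5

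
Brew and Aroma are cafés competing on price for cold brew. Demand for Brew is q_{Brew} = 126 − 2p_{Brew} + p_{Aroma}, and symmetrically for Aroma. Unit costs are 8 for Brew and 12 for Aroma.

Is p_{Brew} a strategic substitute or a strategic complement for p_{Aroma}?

strategic complements

Brew's profit: π = (p_{Brew} − 8)(126 − 2p_{Brew} + p_{Aroma}).
∂π/∂p_{Brew} = 142 − 4p_{Brew} + p_{Aroma} = 0 ⇒ p_{Brew} = 35.5 + 0.25p_{Aroma}.
The best-response slope dp_{Brew}/dp_{Aroma} = 0.25 > 0: the reaction function is upward-sloping, so the choices are strategic complements.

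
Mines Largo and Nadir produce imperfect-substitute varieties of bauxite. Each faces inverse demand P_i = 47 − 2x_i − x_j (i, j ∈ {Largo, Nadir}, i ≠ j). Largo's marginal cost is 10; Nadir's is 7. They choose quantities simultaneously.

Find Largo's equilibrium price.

Mine Largo's profit: π = x_{Largo}(47 − 2x_{Largo} − x_{Nadir}) − 10x_{Largo}.
∂π/∂x_{Largo} = 37 − 4x_{Largo} − x_{Nadir} = 0 ⇒ x_{Largo} = 9.25 − 0.25x_{Nadir}.
Similarly x_{Nadir} = 10 − 0.25x_{Largo}.
Solving the two reaction functions simultaneously: (1 − (−0.25)(−0.25))x_{Largo} = 9.25 − 0.25·10, so 0.9375x_{Largo} = 6.75 and x_{Largo} = 7.2.
Then x_{Nadir} = 10 − 0.25·7.2 = 8.2.
P_{Largo} = 47 − 2·7.2 − 8.2 = 24.4.

24.4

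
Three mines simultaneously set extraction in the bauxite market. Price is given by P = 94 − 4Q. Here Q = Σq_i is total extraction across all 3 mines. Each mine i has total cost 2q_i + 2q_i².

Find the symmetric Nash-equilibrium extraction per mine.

A representative mine's profit is π_i = q_i(94 − 4Q) − 2q_i − 2q_i², with Q = q_i + Σ_{j≠i} q_j.
First-order condition: 92 − 12q_i − 4Σ_{j≠i} q_j = 0.
Imposing symmetry (q_j = q for all j) turns Σ_{j≠i} q_j into 2q, so 92 = 20q and q = 4.6.

4.6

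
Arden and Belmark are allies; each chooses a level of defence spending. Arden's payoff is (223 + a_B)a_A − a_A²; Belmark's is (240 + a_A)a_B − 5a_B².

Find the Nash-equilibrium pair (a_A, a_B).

130, 37

Expanding Arden's payoff: 223a_A + a_Ba_A − a_A².
∂π/∂a_A = 223 + a_B − 2a_A = 0, so a_A = 111.5 + 0.5a_B.
Likewise for Belmark: a_B = 24 + 0.1a_A.
Substituting the second reaction function into the first: a_A = 111.5 + 0.5(24 + 0.1a_A), which gives 0.95a_A = 123.5 ⇒ a_A = 130.
Then a_B = 24 + 0.1·130 = 37.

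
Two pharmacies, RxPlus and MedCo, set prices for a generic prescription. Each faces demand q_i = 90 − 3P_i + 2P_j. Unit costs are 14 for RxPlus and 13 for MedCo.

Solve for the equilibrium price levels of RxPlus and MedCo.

32.8125, 32.4375

RxPlus's profit: π = (P_{RxPlus} − 14)(90 − 3P_{RxPlus} + 2P_{MedCo}).
∂π/∂P_{RxPlus} = 132 − 6P_{RxPlus} + 2P_{MedCo} = 0 ⇒ P_{RxPlus} = 22 + (1/3)P_{MedCo}.
Similarly P_{MedCo} = 21.5 + (1/3)P_{RxPlus}.
Plugging P_{MedCo} into RxPlus's best response: P_{RxPlus} = 22 + (1/3)(21.5 + (1/3)P_{RxPlus}) ⇒ (8/9)P_{RxPlus} = 175/6, so P_{RxPlus} = 32.8125.
Then P_{MedCo} = 21.5 + (1/3)·32.8125 = 32.4375.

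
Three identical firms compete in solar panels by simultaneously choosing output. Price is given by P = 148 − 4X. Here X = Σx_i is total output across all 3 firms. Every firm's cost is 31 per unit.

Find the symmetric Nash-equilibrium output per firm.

7.3125

A representative firm's profit is π_i = x_i(148 − 4X) − 31x_i, with X = x_i + Σ_{j≠i} x_j.
First-order condition: 117 − 8x_i − 4Σ_{j≠i} x_j = 0.
With identical firms, set every x_j = x: then 117 − 8x − 8x = 0, i.e. x = 117/16 = 7.3125.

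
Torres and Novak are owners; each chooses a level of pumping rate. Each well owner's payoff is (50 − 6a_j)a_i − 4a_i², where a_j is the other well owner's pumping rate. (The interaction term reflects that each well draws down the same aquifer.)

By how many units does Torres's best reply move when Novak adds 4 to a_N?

Torres's payoff is (50 − 6a_N)a_T − 4a_T².
∂π/∂a_T = 50 − 6a_N − 8a_T = 0, so a_T = 6.25 − 0.75a_N.
The reaction-function slope is −0.75, so a 4-unit rise in a_N moves a_T by −0.75 × 4 = −3. Torres's best response falls — the actions are strategic substitutes.

-3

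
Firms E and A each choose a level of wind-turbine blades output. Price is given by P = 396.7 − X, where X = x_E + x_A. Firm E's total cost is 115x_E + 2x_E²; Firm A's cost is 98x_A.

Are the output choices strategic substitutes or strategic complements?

Firm E's profit: π = x_E(396.7 − (x_E + x_A)) − 115x_E − 2x_E².
∂π/∂x_E = 281.7 − 6x_E − x_A = 0, so x_E = 46.95 − (1/6)x_A.
The best-response slope dx_E/dx_A = −1/6 < 0: the reaction function is downward-sloping, so the choices are strategic substitutes.

strategic substitutes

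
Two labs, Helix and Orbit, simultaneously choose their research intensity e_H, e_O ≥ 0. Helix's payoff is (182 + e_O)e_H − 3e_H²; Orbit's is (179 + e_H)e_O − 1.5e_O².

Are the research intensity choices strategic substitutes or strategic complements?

strategic complements

Expanding Helix's payoff: 182e_H + e_Oe_H − 3e_H².
∂π/∂e_H = 182 + e_O − 6e_H = 0, so e_H = 91/3 + (1/6)e_O.
The best-response slope de_H/de_O = 1/6 > 0: the reaction function is upward-sloping, so the choices are strategic complements.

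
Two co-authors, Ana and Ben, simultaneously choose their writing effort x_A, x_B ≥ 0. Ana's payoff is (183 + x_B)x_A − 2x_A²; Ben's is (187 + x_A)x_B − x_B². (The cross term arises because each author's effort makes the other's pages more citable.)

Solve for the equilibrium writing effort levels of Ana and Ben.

79, 133

Expanding Ana's payoff: 183x_A + x_Bx_A − 2x_A².
∂π/∂x_A = 183 + x_B − 4x_A = 0, so x_A = 45.75 + 0.25x_B.
Likewise for Ben: x_B = 93.5 + 0.5x_A.
Plugging x_B into Ana's best response: x_A = 45.75 + 0.25(93.5 + 0.5x_A) ⇒ 0.875x_A = 69.125, so x_A = 79.
Then x_B = 93.5 + 0.5·79 = 133.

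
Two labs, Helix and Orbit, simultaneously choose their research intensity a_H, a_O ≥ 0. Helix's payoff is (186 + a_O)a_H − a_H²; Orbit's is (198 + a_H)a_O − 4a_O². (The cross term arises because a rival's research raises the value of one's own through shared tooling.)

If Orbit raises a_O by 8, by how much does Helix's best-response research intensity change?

4

Expanding Helix's payoff: 186a_H + a_Oa_H − a_H².
∂π/∂a_H = 186 + a_O − 2a_H = 0, so a_H = 93 + 0.5a_O.
The reaction-function slope is 0.5, so an 8-unit rise in a_O moves a_H by 0.5 × 8 = 4. Helix's best response rises — the actions are strategic complements.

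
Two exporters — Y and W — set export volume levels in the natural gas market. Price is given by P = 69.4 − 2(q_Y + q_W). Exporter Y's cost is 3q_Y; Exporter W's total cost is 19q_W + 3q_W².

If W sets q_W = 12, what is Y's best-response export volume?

Exporter Y's profit: π = q_Y(69.4 − 2(q_Y + q_W)) − 3q_Y.
∂π/∂q_Y = 66.4 − 4q_Y − 2q_W = 0, so q_Y = 16.6 − 0.5q_W.
At q_W = 12: q_Y = 16.6 − 0.5·12 = 10.6.

10.6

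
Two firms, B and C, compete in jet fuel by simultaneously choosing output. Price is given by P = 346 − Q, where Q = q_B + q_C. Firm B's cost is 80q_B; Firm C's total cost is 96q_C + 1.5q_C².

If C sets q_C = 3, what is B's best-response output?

131.5

Firm B's profit: π = q_B(346 − (q_B + q_C)) − 80q_B.
∂π/∂q_B = 266 − 2q_B − q_C = 0, so q_B = 133 − 0.5q_C.
At q_C = 3: q_B = 133 − 0.5·3 = 131.5.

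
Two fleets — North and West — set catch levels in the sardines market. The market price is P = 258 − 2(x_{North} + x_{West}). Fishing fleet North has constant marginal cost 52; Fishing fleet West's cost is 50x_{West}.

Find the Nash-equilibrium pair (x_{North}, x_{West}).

Fishing fleet North's profit: π = x_{North}(258 − 2(x_{North} + x_{West})) − 52x_{North}.
∂π/∂x_{North} = 206 − 4x_{North} − 2x_{West} = 0, so x_{North} = 51.5 − 0.5x_{West}.
By the same steps for West: x_{West} = 52 − 0.5x_{North}.
Substituting the second reaction function into the first: x_{North} = 51.5 − 0.5(52 − 0.5x_{North}), which gives 0.75x_{North} = 25.5 ⇒ x_{North} = 34.
Then x_{West} = 52 − 0.5·34 = 35.

34, 35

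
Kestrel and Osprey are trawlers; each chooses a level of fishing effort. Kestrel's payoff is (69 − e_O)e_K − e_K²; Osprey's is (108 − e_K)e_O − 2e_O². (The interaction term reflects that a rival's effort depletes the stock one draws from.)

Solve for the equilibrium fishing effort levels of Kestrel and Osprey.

24, 21

Expanding Kestrel's payoff: 69e_K − e_Oe_K − e_K².
∂π/∂e_K = 69 − e_O − 2e_K = 0, so e_K = 34.5 − 0.5e_O.
Likewise for Osprey: e_O = 27 − 0.25e_K.
Solving the two reaction functions simultaneously: (1 − (−0.5)(−0.25))e_K = 34.5 − 0.5·27, so 0.875e_K = 21 and e_K = 24.
Then e_O = 27 − 0.25·24 = 21.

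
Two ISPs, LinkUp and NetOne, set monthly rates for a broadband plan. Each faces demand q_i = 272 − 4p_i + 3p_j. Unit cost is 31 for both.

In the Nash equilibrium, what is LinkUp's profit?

LinkUp's profit: π = (p_{LinkUp} − 31)(272 − 4p_{LinkUp} + 3p_{NetOne}).
∂π/∂p_{LinkUp} = 396 − 8p_{LinkUp} + 3p_{NetOne} = 0 ⇒ p_{LinkUp} = 49.5 + 0.375p_{NetOne}.
Setting p_{LinkUp} = p_{NetOne} in the reaction function: p_{LinkUp} = 49.5 + 0.375p_{LinkUp}, so p_{LinkUp} = 49.5 / 0.625 = 79.2.
q_{LinkUp} = 272 − 4·79.2 + 3·79.2 = 192.8.
Profit = (79.2 − 31)·192.8 = 9292.96.

9292.96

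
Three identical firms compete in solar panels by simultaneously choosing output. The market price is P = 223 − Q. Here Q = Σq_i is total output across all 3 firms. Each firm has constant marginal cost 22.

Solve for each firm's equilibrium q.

A representative firm's profit is π_i = q_i(223 − Q) − 22q_i, with Q = q_i + Σ_{j≠i} q_j.
First-order condition: 201 − 2q_i − Σ_{j≠i} q_j = 0.
Imposing symmetry (q_j = q for all j) turns Σ_{j≠i} q_j into 2q, so 201 = 4q and q = 50.25.

50.25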